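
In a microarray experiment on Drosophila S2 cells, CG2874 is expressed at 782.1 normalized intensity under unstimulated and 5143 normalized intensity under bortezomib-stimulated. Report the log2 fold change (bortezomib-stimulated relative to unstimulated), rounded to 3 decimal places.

2.717

Fold change = 5143 / 782.1 = 6.5759
log2(6.5759) = 2.7172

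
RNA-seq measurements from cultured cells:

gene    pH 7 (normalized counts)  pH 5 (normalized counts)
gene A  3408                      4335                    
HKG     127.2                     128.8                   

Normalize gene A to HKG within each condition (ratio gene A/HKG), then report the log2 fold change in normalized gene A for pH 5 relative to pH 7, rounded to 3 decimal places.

gene A/HKG (pH 7) = 3408 / 127.2 = 26.792
gene A/HKG (pH 5) = 4335 / 128.8 = 33.657
Fold change = 33.657 / 26.792 = 1.2562
log2(1.2562) = 0.3291

0.329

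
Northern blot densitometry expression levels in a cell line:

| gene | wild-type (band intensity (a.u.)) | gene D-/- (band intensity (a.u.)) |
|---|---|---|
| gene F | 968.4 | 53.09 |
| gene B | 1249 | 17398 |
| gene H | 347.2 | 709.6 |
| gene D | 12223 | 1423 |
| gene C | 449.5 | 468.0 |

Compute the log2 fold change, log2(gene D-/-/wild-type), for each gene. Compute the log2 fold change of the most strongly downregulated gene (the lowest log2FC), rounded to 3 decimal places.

-4.189

log2(53.09/968.4) = -4.189  (gene F)
log2(17398/1249) = 3.800  (gene B)
log2(709.6/347.2) = 1.031  (gene H)
log2(1423/12223) = -3.103  (gene D)
log2(468.0/449.5) = 0.058  (gene C)
gene F is most strongly downregulated.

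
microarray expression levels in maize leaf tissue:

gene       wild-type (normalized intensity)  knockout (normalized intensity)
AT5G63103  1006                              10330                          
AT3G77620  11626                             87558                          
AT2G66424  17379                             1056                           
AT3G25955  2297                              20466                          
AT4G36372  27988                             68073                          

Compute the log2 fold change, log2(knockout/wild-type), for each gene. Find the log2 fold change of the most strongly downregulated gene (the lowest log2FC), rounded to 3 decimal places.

-4.041

log2(10330/1006) = 3.360  (AT5G63103)
log2(87558/11626) = 2.913  (AT3G77620)
log2(1056/17379) = -4.041  (AT2G66424)
log2(20466/2297) = 3.155  (AT3G25955)
log2(68073/27988) = 1.282  (AT4G36372)
AT2G66424 is most strongly downregulated.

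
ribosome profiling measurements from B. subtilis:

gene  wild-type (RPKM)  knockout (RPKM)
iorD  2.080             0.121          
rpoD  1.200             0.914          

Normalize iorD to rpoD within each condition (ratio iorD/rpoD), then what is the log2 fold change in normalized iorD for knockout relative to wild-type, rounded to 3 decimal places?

-3.711

iorD/rpoD (wild-type) = 2.080 / 1.200 = 1.7333
iorD/rpoD (knockout) = 0.121 / 0.914 = 0.13239
Fold change = 0.13239 / 1.7333 = 0.0764
log2(0.0764) = -3.7107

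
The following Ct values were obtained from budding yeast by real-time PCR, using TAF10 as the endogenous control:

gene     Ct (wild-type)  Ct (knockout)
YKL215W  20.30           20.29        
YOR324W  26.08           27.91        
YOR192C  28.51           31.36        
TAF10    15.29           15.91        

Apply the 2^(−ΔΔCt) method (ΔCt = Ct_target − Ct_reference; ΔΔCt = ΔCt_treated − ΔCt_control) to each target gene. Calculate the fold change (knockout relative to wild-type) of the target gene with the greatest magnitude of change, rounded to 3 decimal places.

YKL215W: ΔΔCt = (20.29−15.91) − (20.30−15.29) = 4.38 − 5.01 = -0.63; fold change = 2^0.63 = 1.548
YOR324W: ΔΔCt = (27.91−15.91) − (26.08−15.29) = 12.00 − 10.79 = 1.21; fold change = 2^-1.21 = 0.432
YOR192C: ΔΔCt = (31.36−15.91) − (28.51−15.29) = 15.45 − 13.22 = 2.23; fold change = 2^-2.23 = 0.213
YOR192C has the largest |ΔΔCt| = 2.23.

0.213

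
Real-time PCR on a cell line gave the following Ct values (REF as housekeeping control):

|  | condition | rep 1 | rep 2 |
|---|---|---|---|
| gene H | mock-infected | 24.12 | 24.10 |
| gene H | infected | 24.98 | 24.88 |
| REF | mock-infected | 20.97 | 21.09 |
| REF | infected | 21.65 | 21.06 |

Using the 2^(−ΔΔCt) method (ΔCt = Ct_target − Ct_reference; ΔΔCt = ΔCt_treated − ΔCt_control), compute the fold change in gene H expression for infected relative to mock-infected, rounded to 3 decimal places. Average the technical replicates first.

Mean Ct: gene H mock-infected 24.110; gene H infected 24.930; REF mock-infected 21.030; REF infected 21.355
ΔCt(mock-infected) = 24.110 − 21.030 = 3.080
ΔCt(infected) = 24.930 − 21.355 = 3.575
ΔΔCt = 3.575 − 3.080 = 0.495
Fold change = 2^(−0.495) = 0.7096

0.710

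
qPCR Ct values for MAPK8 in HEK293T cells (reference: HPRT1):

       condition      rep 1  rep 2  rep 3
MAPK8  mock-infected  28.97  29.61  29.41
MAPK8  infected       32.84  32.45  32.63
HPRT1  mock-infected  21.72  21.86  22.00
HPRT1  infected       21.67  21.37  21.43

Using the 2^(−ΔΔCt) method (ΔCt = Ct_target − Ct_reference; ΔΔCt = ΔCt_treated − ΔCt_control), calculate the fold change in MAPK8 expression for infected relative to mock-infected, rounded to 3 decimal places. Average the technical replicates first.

0.078

Mean Ct: MAPK8 mock-infected 29.330; MAPK8 infected 32.640; HPRT1 mock-infected 21.860; HPRT1 infected 21.490
ΔCt(mock-infected) = 29.330 − 21.860 = 7.470
ΔCt(infected) = 32.640 − 21.490 = 11.150
ΔΔCt = 11.150 − 7.470 = 3.680
Fold change = 2^(−3.680) = 0.0780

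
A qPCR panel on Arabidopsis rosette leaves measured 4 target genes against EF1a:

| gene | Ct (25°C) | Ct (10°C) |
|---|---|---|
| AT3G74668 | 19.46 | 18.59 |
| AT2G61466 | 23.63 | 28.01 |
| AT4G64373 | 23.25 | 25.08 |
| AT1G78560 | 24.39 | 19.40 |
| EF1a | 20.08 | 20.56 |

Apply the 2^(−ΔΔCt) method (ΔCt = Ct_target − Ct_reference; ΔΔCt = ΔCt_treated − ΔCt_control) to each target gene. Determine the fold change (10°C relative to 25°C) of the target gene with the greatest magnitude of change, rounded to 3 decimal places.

44.324

AT3G74668: ΔΔCt = (18.59−20.56) − (19.46−20.08) = -1.97 − (-0.62) = -1.35; fold change = 2^1.35 = 2.549
AT2G61466: ΔΔCt = (28.01−20.56) − (23.63−20.08) = 7.45 − 3.55 = 3.90; fold change = 2^-3.90 = 0.067
AT4G64373: ΔΔCt = (25.08−20.56) − (23.25−20.08) = 4.52 − 3.17 = 1.35; fold change = 2^-1.35 = 0.392
AT1G78560: ΔΔCt = (19.40−20.56) − (24.39−20.08) = -1.16 − 4.31 = -5.47; fold change = 2^5.47 = 44.324
AT1G78560 has the largest |ΔΔCt| = 5.47.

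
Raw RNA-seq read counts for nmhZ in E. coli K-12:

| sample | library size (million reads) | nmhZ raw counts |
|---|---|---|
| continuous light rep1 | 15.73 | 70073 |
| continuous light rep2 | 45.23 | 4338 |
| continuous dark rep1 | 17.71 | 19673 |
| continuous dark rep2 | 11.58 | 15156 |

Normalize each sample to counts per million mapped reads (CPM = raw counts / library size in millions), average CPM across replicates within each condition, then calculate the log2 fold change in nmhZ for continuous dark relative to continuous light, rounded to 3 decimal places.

-0.911

CPM(continuous light rep1) = 70073 / 15.73 = 4454.7362
CPM(continuous light rep2) = 4338 / 45.23 = 95.9098
CPM(continuous dark rep1) = 19673 / 17.71 = 1110.8413
CPM(continuous dark rep2) = 15156 / 11.58 = 1308.8083
mean CPM(continuous light) = 2275.3230; mean CPM(continuous dark) = 1209.8248
Fold change = 1209.8248 / 2275.3230 = 0.53172
log2(0.53172) = -0.9113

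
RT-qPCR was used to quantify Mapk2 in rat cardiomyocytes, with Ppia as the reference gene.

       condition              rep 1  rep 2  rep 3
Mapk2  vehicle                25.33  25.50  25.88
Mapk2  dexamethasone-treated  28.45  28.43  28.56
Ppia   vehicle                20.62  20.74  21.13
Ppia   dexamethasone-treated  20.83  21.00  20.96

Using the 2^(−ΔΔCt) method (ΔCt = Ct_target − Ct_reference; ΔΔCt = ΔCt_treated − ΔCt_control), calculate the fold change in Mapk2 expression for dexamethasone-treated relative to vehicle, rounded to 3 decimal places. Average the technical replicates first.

0.143

Mean Ct: Mapk2 vehicle 25.570; Mapk2 dexamethasone-treated 28.480; Ppia vehicle 20.830; Ppia dexamethasone-treated 20.930
ΔCt(vehicle) = 25.570 − 20.830 = 4.740
ΔCt(dexamethasone-treated) = 28.480 − 20.930 = 7.550
ΔΔCt = 7.550 − 4.740 = 2.810
Fold change = 2^(−2.810) = 0.1426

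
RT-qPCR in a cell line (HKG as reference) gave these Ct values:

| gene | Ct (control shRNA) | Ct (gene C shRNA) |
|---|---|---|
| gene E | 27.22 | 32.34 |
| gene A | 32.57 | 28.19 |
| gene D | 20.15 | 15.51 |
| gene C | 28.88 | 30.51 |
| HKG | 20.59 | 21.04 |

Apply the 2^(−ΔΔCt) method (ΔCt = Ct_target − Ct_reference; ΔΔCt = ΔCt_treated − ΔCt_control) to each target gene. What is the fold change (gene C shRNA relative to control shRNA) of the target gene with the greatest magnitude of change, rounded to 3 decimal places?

34.060

gene E: ΔΔCt = (32.34−21.04) − (27.22−20.59) = 11.30 − 6.63 = 4.67; fold change = 2^-4.67 = 0.039
gene A: ΔΔCt = (28.19−21.04) − (32.57−20.59) = 7.15 − 11.98 = -4.83; fold change = 2^4.83 = 28.443
gene D: ΔΔCt = (15.51−21.04) − (20.15−20.59) = -5.53 − (-0.44) = -5.09; fold change = 2^5.09 = 34.060
gene C: ΔΔCt = (30.51−21.04) − (28.88−20.59) = 9.47 − 8.29 = 1.18; fold change = 2^-1.18 = 0.441
gene D has the largest |ΔΔCt| = 5.09.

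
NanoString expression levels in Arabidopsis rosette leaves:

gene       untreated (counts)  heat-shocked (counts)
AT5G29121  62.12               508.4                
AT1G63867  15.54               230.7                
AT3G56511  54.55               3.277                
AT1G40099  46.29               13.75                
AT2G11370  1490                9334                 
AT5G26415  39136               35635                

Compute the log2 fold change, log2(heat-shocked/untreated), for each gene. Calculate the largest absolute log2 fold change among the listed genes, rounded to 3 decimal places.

4.057

log2(508.4/62.12) = 3.033  (AT5G29121)
log2(230.7/15.54) = 3.892  (AT1G63867)
log2(3.277/54.55) = -4.057  (AT3G56511)
log2(13.75/46.29) = -1.751  (AT1G40099)
log2(9334/1490) = 2.647  (AT2G11370)
log2(35635/39136) = -0.135  (AT5G26415)
The largest magnitude belongs to AT3G56511.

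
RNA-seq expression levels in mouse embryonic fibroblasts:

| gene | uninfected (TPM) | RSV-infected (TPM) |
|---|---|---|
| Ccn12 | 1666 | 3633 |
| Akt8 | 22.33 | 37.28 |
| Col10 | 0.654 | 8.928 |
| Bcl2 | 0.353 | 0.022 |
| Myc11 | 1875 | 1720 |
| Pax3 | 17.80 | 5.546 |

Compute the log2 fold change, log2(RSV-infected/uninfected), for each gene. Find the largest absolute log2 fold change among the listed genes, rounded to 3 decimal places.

log2(3633/1666) = 1.125  (Ccn12)
log2(37.28/22.33) = 0.739  (Akt8)
log2(8.928/0.654) = 3.771  (Col10)
log2(0.022/0.353) = -4.004  (Bcl2)
log2(1720/1875) = -0.124  (Myc11)
log2(5.546/17.80) = -1.682  (Pax3)
The largest magnitude belongs to Bcl2.

4.004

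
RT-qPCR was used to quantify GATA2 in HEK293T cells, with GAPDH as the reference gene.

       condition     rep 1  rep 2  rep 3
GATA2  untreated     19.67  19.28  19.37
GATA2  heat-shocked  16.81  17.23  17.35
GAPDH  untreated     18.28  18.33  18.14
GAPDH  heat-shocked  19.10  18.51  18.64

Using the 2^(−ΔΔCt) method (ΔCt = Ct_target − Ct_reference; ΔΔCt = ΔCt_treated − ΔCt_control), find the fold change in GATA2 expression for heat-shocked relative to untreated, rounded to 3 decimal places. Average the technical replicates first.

7.013

Mean Ct: GATA2 untreated 19.440; GATA2 heat-shocked 17.130; GAPDH untreated 18.250; GAPDH heat-shocked 18.750
ΔCt(untreated) = 19.440 − 18.250 = 1.190
ΔCt(heat-shocked) = 17.130 − 18.750 = -1.620
ΔΔCt = -1.620 − 1.190 = -2.810
Fold change = 2^(−(-2.810)) = 2^2.810 = 7.0128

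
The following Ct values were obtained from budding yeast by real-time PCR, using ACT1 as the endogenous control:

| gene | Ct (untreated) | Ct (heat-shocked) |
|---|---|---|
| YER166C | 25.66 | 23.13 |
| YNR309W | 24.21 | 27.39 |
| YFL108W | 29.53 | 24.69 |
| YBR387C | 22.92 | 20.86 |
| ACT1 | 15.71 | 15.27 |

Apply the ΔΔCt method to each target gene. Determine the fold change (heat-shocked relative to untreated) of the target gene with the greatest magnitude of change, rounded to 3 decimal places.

YER166C: ΔΔCt = (23.13−15.27) − (25.66−15.71) = 7.86 − 9.95 = -2.09; fold change = 2^2.09 = 4.257
YNR309W: ΔΔCt = (27.39−15.27) − (24.21−15.71) = 12.12 − 8.50 = 3.62; fold change = 2^-3.62 = 0.081
YFL108W: ΔΔCt = (24.69−15.27) − (29.53−15.71) = 9.42 − 13.82 = -4.40; fold change = 2^4.40 = 21.112
YBR387C: ΔΔCt = (20.86−15.27) − (22.92−15.71) = 5.59 − 7.21 = -1.62; fold change = 2^1.62 = 3.074
YFL108W has the largest |ΔΔCt| = 4.40.

21.112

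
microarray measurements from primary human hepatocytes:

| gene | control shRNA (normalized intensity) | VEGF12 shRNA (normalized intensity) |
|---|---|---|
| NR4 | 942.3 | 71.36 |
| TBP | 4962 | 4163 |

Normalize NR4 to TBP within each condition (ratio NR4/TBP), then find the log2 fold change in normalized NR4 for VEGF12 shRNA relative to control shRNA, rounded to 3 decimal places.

-3.470

NR4/TBP (control shRNA) = 942.3 / 4962 = 0.1899
NR4/TBP (VEGF12 shRNA) = 71.36 / 4163 = 0.017141
Fold change = 0.017141 / 0.1899 = 0.0903
log2(0.0903) = -3.4697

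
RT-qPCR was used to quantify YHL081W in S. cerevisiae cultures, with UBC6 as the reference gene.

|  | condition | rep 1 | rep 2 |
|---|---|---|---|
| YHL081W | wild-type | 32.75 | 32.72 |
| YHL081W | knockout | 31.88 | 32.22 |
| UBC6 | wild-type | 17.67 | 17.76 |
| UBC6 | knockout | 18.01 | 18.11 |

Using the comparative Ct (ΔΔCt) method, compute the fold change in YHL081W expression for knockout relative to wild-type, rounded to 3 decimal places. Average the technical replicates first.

Mean Ct: YHL081W wild-type 32.735; YHL081W knockout 32.050; UBC6 wild-type 17.715; UBC6 knockout 18.060
ΔCt(wild-type) = 32.735 − 17.715 = 15.020
ΔCt(knockout) = 32.050 − 18.060 = 13.990
ΔΔCt = 13.990 − 15.020 = -1.030
Fold change = 2^(−(-1.030)) = 2^1.030 = 2.0420

2.042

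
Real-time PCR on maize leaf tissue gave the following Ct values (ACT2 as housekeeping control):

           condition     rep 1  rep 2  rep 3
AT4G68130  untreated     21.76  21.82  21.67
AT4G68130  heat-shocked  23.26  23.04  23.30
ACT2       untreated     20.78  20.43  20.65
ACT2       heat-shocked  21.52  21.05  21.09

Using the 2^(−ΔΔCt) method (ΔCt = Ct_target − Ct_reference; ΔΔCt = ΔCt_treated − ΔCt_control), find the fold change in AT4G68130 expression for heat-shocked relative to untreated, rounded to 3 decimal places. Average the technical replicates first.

0.555

Mean Ct: AT4G68130 untreated 21.750; AT4G68130 heat-shocked 23.200; ACT2 untreated 20.620; ACT2 heat-shocked 21.220
ΔCt(untreated) = 21.750 − 20.620 = 1.130
ΔCt(heat-shocked) = 23.200 − 21.220 = 1.980
ΔΔCt = 1.980 − 1.130 = 0.850
Fold change = 2^(−0.850) = 0.5548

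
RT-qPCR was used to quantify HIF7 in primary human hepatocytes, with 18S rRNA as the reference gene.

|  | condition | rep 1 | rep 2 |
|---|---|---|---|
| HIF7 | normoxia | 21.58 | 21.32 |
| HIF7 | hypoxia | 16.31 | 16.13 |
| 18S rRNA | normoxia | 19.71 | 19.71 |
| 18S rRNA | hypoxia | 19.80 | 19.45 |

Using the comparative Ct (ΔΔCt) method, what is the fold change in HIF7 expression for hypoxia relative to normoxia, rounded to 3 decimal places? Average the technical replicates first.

35.383

Mean Ct: HIF7 normoxia 21.450; HIF7 hypoxia 16.220; 18S rRNA normoxia 19.710; 18S rRNA hypoxia 19.625
ΔCt(normoxia) = 21.450 − 19.710 = 1.740
ΔCt(hypoxia) = 16.220 − 19.625 = -3.405
ΔΔCt = -3.405 − 1.740 = -5.145
Fold change = 2^(−(-5.145)) = 2^5.145 = 35.3834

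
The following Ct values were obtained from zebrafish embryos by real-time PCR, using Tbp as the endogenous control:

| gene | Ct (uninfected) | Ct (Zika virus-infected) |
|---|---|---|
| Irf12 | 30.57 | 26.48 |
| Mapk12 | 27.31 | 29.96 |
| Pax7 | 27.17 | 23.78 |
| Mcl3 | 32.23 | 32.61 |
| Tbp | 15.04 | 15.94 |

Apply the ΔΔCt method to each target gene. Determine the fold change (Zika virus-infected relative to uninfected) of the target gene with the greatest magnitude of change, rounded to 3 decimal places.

31.779

Irf12: ΔΔCt = (26.48−15.94) − (30.57−15.04) = 10.54 − 15.53 = -4.99; fold change = 2^4.99 = 31.779
Mapk12: ΔΔCt = (29.96−15.94) − (27.31−15.04) = 14.02 − 12.27 = 1.75; fold change = 2^-1.75 = 0.297
Pax7: ΔΔCt = (23.78−15.94) − (27.17−15.04) = 7.84 − 12.13 = -4.29; fold change = 2^4.29 = 19.562
Mcl3: ΔΔCt = (32.61−15.94) − (32.23−15.04) = 16.67 − 17.19 = -0.52; fold change = 2^0.52 = 1.434
Irf12 has the largest |ΔΔCt| = 4.99.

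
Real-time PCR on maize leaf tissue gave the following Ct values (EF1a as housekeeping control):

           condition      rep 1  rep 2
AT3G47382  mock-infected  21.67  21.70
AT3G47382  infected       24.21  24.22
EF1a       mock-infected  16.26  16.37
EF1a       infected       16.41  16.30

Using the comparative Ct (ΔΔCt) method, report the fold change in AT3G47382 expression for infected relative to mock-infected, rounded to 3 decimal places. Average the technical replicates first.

Mean Ct: AT3G47382 mock-infected 21.685; AT3G47382 infected 24.215; EF1a mock-infected 16.315; EF1a infected 16.355
ΔCt(mock-infected) = 21.685 − 16.315 = 5.370
ΔCt(infected) = 24.215 − 16.355 = 7.860
ΔΔCt = 7.860 − 5.370 = 2.490
Fold change = 2^(−2.490) = 0.1780

0.178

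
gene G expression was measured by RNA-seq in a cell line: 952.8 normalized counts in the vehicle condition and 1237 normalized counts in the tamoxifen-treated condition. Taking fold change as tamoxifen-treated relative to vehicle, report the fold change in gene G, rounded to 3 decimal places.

Fold change = 1237 / 952.8 = 1.2983
gene G is upregulated.

1.298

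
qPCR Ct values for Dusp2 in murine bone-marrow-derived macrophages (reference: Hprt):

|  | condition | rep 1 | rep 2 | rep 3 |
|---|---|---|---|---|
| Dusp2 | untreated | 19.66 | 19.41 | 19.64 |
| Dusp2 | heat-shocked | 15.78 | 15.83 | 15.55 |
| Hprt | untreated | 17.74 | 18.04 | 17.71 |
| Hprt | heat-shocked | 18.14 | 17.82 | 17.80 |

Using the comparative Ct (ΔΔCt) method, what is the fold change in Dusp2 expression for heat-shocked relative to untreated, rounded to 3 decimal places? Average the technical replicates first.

Mean Ct: Dusp2 untreated 19.570; Dusp2 heat-shocked 15.720; Hprt untreated 17.830; Hprt heat-shocked 17.920
ΔCt(untreated) = 19.570 − 17.830 = 1.740
ΔCt(heat-shocked) = 15.720 − 17.920 = -2.200
ΔΔCt = -2.200 − 1.740 = -3.940
Fold change = 2^(−(-3.940)) = 2^3.940 = 15.3482

15.348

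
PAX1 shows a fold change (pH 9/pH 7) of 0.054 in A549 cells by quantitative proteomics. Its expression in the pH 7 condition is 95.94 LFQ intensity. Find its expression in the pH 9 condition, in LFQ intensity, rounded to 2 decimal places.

pH 9 expression = 95.94 × 0.054 = 5.18

5.18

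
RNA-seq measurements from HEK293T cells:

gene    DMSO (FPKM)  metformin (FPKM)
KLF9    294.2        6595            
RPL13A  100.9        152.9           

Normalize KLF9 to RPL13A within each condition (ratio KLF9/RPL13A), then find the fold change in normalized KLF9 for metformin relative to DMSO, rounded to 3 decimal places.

KLF9/RPL13A (DMSO) = 294.2 / 100.9 = 2.9158
KLF9/RPL13A (metformin) = 6595 / 152.9 = 43.133
Fold change = 43.133 / 2.9158 = 14.7930

14.793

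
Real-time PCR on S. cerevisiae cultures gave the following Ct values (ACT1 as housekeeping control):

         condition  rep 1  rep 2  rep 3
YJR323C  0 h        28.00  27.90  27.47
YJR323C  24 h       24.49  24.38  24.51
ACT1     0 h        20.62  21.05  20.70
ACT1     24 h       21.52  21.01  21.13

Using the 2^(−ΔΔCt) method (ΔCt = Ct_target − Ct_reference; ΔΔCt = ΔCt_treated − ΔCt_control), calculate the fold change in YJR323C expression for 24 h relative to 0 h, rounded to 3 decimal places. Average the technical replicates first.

13.548

Mean Ct: YJR323C 0 h 27.790; YJR323C 24 h 24.460; ACT1 0 h 20.790; ACT1 24 h 21.220
ΔCt(0 h) = 27.790 − 20.790 = 7.000
ΔCt(24 h) = 24.460 − 21.220 = 3.240
ΔΔCt = 3.240 − 7.000 = -3.760
Fold change = 2^(−(-3.760)) = 2^3.760 = 13.5479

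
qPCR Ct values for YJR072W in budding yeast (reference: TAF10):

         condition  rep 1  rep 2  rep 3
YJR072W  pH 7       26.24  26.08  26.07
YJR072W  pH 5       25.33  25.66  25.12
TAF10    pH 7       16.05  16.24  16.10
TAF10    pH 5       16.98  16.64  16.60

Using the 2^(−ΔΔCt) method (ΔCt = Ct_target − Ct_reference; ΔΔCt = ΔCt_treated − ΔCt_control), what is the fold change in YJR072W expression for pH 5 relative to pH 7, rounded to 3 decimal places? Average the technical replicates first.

Mean Ct: YJR072W pH 7 26.130; YJR072W pH 5 25.370; TAF10 pH 7 16.130; TAF10 pH 5 16.740
ΔCt(pH 7) = 26.130 − 16.130 = 10.000
ΔCt(pH 5) = 25.370 − 16.740 = 8.630
ΔΔCt = 8.630 − 10.000 = -1.370
Fold change = 2^(−(-1.370)) = 2^1.370 = 2.5847

2.585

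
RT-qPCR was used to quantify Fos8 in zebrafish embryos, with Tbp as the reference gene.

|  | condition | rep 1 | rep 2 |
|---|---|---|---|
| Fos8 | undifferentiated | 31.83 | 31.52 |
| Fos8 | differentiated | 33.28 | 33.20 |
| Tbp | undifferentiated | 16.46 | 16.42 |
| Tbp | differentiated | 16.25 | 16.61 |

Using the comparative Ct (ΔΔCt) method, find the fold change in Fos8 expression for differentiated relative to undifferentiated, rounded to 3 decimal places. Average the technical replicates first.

0.336

Mean Ct: Fos8 undifferentiated 31.675; Fos8 differentiated 33.240; Tbp undifferentiated 16.440; Tbp differentiated 16.430
ΔCt(undifferentiated) = 31.675 − 16.440 = 15.235
ΔCt(differentiated) = 33.240 − 16.430 = 16.810
ΔΔCt = 16.810 − 15.235 = 1.575
Fold change = 2^(−1.575) = 0.3356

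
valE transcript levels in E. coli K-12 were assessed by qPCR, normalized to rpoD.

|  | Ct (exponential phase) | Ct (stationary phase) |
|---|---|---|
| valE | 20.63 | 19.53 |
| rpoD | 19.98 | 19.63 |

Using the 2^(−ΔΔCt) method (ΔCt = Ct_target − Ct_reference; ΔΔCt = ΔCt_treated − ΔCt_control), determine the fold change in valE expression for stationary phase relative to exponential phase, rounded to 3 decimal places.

1.682

ΔCt(exponential phase) = 20.630 − 19.980 = 0.650
ΔCt(stationary phase) = 19.530 − 19.630 = -0.100
ΔΔCt = -0.100 − 0.650 = -0.750
Fold change = 2^(−(-0.750)) = 2^0.750 = 1.6818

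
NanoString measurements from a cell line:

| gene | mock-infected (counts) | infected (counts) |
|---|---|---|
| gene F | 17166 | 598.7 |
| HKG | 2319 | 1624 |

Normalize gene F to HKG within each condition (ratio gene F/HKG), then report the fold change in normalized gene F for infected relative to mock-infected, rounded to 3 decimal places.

gene F/HKG (mock-infected) = 17166 / 2319 = 7.4023
gene F/HKG (infected) = 598.7 / 1624 = 0.36866
Fold change = 0.36866 / 7.4023 = 0.0498

0.050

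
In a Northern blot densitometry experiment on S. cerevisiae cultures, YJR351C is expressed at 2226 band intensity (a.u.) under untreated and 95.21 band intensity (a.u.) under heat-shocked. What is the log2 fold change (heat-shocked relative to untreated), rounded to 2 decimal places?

-4.55

Fold change = 95.21 / 2226 = 0.0428
log2(0.0428) = -4.547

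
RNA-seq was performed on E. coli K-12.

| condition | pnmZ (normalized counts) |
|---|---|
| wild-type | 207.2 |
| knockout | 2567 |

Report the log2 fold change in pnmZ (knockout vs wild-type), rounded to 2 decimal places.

3.63

Fold change = 2567 / 207.2 = 12.3890
log2(12.3890) = 3.631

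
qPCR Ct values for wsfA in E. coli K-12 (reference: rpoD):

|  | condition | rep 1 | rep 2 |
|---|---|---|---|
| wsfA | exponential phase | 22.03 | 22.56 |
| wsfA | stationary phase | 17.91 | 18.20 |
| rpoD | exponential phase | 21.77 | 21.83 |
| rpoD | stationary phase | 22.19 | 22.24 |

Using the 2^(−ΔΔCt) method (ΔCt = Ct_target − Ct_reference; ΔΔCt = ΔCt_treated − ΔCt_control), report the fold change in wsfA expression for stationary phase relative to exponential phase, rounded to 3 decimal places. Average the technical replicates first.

25.194

Mean Ct: wsfA exponential phase 22.295; wsfA stationary phase 18.055; rpoD exponential phase 21.800; rpoD stationary phase 22.215
ΔCt(exponential phase) = 22.295 − 21.800 = 0.495
ΔCt(stationary phase) = 18.055 − 22.215 = -4.160
ΔΔCt = -4.160 − 0.495 = -4.655
Fold change = 2^(−(-4.655)) = 2^4.655 = 25.1939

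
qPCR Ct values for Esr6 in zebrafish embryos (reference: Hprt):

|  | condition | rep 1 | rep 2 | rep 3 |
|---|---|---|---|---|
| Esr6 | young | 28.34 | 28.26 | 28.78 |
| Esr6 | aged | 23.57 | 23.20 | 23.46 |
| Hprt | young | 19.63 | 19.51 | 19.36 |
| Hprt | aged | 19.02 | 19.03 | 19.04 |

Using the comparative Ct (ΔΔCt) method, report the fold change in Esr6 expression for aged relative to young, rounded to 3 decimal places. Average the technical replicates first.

23.918

Mean Ct: Esr6 young 28.460; Esr6 aged 23.410; Hprt young 19.500; Hprt aged 19.030
ΔCt(young) = 28.460 − 19.500 = 8.960
ΔCt(aged) = 23.410 − 19.030 = 4.380
ΔΔCt = 4.380 − 8.960 = -4.580
Fold change = 2^(−(-4.580)) = 2^4.580 = 23.9176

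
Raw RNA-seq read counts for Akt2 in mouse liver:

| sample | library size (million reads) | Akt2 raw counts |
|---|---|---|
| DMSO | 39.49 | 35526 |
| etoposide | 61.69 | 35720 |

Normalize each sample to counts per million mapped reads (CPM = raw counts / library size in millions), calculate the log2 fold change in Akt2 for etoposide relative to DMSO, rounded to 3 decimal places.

-0.636

CPM(DMSO) = 35526 / 39.49 = 899.6202
CPM(etoposide) = 35720 / 61.69 = 579.0242
Fold change = 579.0242 / 899.6202 = 0.64363
log2(0.64363) = -0.6357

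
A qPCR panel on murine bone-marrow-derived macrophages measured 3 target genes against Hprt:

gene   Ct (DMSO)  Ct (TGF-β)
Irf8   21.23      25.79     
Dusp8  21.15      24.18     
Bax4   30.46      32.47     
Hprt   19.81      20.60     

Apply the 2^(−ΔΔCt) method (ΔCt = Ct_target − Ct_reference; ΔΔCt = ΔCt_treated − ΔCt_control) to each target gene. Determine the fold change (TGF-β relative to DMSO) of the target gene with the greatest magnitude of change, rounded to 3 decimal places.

Irf8: ΔΔCt = (25.79−20.60) − (21.23−19.81) = 5.19 − 1.42 = 3.77; fold change = 2^-3.77 = 0.073
Dusp8: ΔΔCt = (24.18−20.60) − (21.15−19.81) = 3.58 − 1.34 = 2.24; fold change = 2^-2.24 = 0.212
Bax4: ΔΔCt = (32.47−20.60) − (30.46−19.81) = 11.87 − 10.65 = 1.22; fold change = 2^-1.22 = 0.429
Irf8 has the largest |ΔΔCt| = 3.77.

0.073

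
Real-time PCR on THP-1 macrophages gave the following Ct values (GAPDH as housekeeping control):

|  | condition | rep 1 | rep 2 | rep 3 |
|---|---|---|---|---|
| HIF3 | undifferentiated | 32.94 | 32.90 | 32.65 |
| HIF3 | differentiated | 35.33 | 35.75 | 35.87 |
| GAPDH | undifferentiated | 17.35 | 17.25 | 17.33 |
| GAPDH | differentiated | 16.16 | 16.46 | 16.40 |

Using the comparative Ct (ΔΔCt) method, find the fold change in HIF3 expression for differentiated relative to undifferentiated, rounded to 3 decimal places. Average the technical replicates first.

0.072

Mean Ct: HIF3 undifferentiated 32.830; HIF3 differentiated 35.650; GAPDH undifferentiated 17.310; GAPDH differentiated 16.340
ΔCt(undifferentiated) = 32.830 − 17.310 = 15.520
ΔCt(differentiated) = 35.650 − 16.340 = 19.310
ΔΔCt = 19.310 − 15.520 = 3.790
Fold change = 2^(−3.790) = 0.0723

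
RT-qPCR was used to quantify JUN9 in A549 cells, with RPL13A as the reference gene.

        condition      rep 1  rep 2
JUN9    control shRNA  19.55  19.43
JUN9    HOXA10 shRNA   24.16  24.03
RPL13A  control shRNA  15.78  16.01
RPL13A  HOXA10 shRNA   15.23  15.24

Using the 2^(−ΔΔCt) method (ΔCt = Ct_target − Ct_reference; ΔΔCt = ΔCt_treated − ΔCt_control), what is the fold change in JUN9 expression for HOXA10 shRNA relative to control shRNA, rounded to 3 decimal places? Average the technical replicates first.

0.026

Mean Ct: JUN9 control shRNA 19.490; JUN9 HOXA10 shRNA 24.095; RPL13A control shRNA 15.895; RPL13A HOXA10 shRNA 15.235
ΔCt(control shRNA) = 19.490 − 15.895 = 3.595
ΔCt(HOXA10 shRNA) = 24.095 − 15.235 = 8.860
ΔΔCt = 8.860 − 3.595 = 5.265
Fold change = 2^(−5.265) = 0.0260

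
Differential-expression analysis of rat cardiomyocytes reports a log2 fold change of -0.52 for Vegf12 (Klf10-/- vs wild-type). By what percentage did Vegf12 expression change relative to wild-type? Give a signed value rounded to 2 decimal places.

Fold change = 2^(-0.52) = 0.6974
Percent change = (FC − 1) × 100% = (0.6974 − 1) × 100 = -30.26%

-30.26%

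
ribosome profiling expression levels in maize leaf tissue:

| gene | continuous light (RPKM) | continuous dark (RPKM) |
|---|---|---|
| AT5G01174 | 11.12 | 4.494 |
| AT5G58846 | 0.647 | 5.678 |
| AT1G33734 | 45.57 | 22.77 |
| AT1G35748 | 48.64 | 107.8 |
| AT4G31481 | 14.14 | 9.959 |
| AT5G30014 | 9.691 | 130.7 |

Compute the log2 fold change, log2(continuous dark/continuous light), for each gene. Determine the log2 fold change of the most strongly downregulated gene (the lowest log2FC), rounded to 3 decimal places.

log2(4.494/11.12) = -1.307  (AT5G01174)
log2(5.678/0.647) = 3.134  (AT5G58846)
log2(22.77/45.57) = -1.001  (AT1G33734)
log2(107.8/48.64) = 1.148  (AT1G35748)
log2(9.959/14.14) = -0.506  (AT4G31481)
log2(130.7/9.691) = 3.753  (AT5G30014)
AT5G01174 is most strongly downregulated.

-1.307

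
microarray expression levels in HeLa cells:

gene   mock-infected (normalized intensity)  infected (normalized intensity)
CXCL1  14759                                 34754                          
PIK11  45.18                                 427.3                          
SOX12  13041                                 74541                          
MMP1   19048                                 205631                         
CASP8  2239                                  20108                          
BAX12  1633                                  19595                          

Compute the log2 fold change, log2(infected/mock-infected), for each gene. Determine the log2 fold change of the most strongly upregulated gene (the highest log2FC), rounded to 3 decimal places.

3.585

log2(34754/14759) = 1.236  (CXCL1)
log2(427.3/45.18) = 3.241  (PIK11)
log2(74541/13041) = 2.515  (SOX12)
log2(205631/19048) = 3.432  (MMP1)
log2(20108/2239) = 3.167  (CASP8)
log2(19595/1633) = 3.585  (BAX12)
BAX12 is most strongly upregulated.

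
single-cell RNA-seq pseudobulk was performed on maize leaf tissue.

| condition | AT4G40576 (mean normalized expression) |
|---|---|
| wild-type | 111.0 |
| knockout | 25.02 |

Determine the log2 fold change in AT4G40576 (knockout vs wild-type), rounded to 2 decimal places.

-2.15

Fold change = 25.02 / 111.0 = 0.2254
log2(0.2254) = -2.149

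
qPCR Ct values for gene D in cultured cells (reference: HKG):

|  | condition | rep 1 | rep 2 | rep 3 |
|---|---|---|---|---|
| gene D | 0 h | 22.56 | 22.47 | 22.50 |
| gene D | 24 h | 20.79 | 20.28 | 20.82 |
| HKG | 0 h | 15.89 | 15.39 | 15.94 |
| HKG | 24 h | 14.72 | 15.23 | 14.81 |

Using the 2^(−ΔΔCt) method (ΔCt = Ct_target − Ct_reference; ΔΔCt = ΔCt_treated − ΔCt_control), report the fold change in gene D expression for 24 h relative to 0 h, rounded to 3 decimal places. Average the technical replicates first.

Mean Ct: gene D 0 h 22.510; gene D 24 h 20.630; HKG 0 h 15.740; HKG 24 h 14.920
ΔCt(0 h) = 22.510 − 15.740 = 6.770
ΔCt(24 h) = 20.630 − 14.920 = 5.710
ΔΔCt = 5.710 − 6.770 = -1.060
Fold change = 2^(−(-1.060)) = 2^1.060 = 2.0849

2.085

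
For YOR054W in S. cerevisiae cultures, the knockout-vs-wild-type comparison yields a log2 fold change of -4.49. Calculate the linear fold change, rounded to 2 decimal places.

0.04

Fold change = 2^(-4.49) = 0.045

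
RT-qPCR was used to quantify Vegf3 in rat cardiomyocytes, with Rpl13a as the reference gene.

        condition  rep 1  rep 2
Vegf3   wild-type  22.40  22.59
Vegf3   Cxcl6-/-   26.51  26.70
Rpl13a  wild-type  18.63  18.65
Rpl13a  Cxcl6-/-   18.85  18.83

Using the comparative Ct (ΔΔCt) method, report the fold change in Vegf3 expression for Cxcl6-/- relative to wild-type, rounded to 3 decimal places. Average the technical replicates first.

0.067

Mean Ct: Vegf3 wild-type 22.495; Vegf3 Cxcl6-/- 26.605; Rpl13a wild-type 18.640; Rpl13a Cxcl6-/- 18.840
ΔCt(wild-type) = 22.495 − 18.640 = 3.855
ΔCt(Cxcl6-/-) = 26.605 − 18.840 = 7.765
ΔΔCt = 7.765 − 3.855 = 3.910
Fold change = 2^(−3.910) = 0.0665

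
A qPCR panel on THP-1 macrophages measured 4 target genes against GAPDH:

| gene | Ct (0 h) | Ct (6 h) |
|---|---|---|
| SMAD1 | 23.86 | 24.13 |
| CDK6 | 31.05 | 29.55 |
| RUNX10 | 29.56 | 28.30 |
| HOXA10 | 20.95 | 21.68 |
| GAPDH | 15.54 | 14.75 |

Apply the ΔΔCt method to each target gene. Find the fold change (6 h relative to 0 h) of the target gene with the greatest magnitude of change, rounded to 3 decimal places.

SMAD1: ΔΔCt = (24.13−14.75) − (23.86−15.54) = 9.38 − 8.32 = 1.06; fold change = 2^-1.06 = 0.480
CDK6: ΔΔCt = (29.55−14.75) − (31.05−15.54) = 14.80 − 15.51 = -0.71; fold change = 2^0.71 = 1.636
RUNX10: ΔΔCt = (28.30−14.75) − (29.56−15.54) = 13.55 − 14.02 = -0.47; fold change = 2^0.47 = 1.385
HOXA10: ΔΔCt = (21.68−14.75) − (20.95−15.54) = 6.93 − 5.41 = 1.52; fold change = 2^-1.52 = 0.349
HOXA10 has the largest |ΔΔCt| = 1.52.

0.349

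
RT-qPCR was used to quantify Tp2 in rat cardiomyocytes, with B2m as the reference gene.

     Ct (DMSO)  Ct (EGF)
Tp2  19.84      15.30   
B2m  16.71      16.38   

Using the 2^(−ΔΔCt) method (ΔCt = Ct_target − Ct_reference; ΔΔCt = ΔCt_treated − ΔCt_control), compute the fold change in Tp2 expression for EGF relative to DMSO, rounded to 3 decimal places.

ΔCt(DMSO) = 19.840 − 16.710 = 3.130
ΔCt(EGF) = 15.300 − 16.380 = -1.080
ΔΔCt = -1.080 − 3.130 = -4.210
Fold change = 2^(−(-4.210)) = 2^4.210 = 18.5070

18.507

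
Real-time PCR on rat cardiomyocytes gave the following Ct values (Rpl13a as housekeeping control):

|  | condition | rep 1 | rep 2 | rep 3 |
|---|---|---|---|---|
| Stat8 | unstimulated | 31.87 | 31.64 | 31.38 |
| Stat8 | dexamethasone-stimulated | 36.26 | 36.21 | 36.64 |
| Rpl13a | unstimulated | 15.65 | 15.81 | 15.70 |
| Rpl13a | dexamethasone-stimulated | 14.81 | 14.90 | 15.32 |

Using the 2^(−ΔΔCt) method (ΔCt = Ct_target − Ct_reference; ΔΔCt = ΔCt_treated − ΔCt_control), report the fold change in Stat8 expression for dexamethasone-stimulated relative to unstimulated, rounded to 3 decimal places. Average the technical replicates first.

0.023

Mean Ct: Stat8 unstimulated 31.630; Stat8 dexamethasone-stimulated 36.370; Rpl13a unstimulated 15.720; Rpl13a dexamethasone-stimulated 15.010
ΔCt(unstimulated) = 31.630 − 15.720 = 15.910
ΔCt(dexamethasone-stimulated) = 36.370 − 15.010 = 21.360
ΔΔCt = 21.360 − 15.910 = 5.450
Fold change = 2^(−5.450) = 0.0229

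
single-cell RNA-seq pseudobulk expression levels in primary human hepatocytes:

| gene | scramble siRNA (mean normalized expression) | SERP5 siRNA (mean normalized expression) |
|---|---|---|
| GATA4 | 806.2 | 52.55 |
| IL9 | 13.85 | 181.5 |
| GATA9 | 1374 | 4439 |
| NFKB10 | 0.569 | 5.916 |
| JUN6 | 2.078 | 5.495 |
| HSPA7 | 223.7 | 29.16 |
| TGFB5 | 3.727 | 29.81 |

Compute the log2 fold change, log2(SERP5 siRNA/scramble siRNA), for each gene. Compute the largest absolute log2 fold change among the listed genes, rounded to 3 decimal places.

3.939

log2(52.55/806.2) = -3.939  (GATA4)
log2(181.5/13.85) = 3.712  (IL9)
log2(4439/1374) = 1.692  (GATA9)
log2(5.916/0.569) = 3.378  (NFKB10)
log2(5.495/2.078) = 1.403  (JUN6)
log2(29.16/223.7) = -2.940  (HSPA7)
log2(29.81/3.727) = 3.000  (TGFB5)
The largest magnitude belongs to GATA4.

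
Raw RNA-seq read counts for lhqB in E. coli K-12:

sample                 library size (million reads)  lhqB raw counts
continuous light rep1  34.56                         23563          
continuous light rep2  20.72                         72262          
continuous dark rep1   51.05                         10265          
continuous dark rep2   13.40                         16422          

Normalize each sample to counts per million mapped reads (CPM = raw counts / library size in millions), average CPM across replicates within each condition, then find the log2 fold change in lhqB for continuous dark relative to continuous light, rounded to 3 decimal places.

-1.547

CPM(continuous light rep1) = 23563 / 34.56 = 681.7998
CPM(continuous light rep2) = 72262 / 20.72 = 3487.5483
CPM(continuous dark rep1) = 10265 / 51.05 = 201.0774
CPM(continuous dark rep2) = 16422 / 13.40 = 1225.5224
mean CPM(continuous light) = 2084.6740; mean CPM(continuous dark) = 713.2999
Fold change = 713.2999 / 2084.6740 = 0.34216
log2(0.34216) = -1.5472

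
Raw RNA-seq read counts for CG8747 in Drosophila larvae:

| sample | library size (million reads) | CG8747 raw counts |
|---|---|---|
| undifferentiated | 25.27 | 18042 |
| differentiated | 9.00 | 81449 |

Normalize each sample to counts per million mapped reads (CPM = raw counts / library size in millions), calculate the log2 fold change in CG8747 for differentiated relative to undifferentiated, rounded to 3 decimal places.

3.664

CPM(undifferentiated) = 18042 / 25.27 = 713.9691
CPM(differentiated) = 81449 / 9.00 = 9049.8889
Fold change = 9049.8889 / 713.9691 = 12.67546
log2(12.67546) = 3.6640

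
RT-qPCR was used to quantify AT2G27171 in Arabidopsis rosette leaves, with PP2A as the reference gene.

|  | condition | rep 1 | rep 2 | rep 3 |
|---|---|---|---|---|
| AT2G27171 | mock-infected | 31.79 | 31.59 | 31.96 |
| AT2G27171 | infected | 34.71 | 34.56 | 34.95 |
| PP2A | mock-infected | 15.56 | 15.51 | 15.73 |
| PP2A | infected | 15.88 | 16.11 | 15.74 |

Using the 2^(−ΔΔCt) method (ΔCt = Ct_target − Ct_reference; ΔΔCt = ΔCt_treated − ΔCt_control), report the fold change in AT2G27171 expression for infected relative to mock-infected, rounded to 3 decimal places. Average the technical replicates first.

Mean Ct: AT2G27171 mock-infected 31.780; AT2G27171 infected 34.740; PP2A mock-infected 15.600; PP2A infected 15.910
ΔCt(mock-infected) = 31.780 − 15.600 = 16.180
ΔCt(infected) = 34.740 − 15.910 = 18.830
ΔΔCt = 18.830 − 16.180 = 2.650
Fold change = 2^(−2.650) = 0.1593

0.159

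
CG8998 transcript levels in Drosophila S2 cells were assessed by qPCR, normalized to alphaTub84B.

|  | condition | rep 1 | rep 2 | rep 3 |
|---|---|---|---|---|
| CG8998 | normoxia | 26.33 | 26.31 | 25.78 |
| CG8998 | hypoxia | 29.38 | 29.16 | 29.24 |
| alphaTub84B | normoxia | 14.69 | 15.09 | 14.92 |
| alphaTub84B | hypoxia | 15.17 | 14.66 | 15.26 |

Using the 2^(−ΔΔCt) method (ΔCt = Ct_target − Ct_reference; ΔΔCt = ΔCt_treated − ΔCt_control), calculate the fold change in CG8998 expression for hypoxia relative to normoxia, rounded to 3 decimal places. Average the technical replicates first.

Mean Ct: CG8998 normoxia 26.140; CG8998 hypoxia 29.260; alphaTub84B normoxia 14.900; alphaTub84B hypoxia 15.030
ΔCt(normoxia) = 26.140 − 14.900 = 11.240
ΔCt(hypoxia) = 29.260 − 15.030 = 14.230
ΔΔCt = 14.230 − 11.240 = 2.990
Fold change = 2^(−2.990) = 0.1259

0.126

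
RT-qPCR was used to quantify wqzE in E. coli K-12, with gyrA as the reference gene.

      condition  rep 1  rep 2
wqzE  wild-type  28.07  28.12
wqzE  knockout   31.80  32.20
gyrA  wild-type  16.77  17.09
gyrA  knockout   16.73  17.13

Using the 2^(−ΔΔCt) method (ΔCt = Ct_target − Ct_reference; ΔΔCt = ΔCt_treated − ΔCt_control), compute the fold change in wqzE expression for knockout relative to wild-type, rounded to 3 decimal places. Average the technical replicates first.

Mean Ct: wqzE wild-type 28.095; wqzE knockout 32.000; gyrA wild-type 16.930; gyrA knockout 16.930
ΔCt(wild-type) = 28.095 − 16.930 = 11.165
ΔCt(knockout) = 32.000 − 16.930 = 15.070
ΔΔCt = 15.070 − 11.165 = 3.905
Fold change = 2^(−3.905) = 0.0668

0.067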